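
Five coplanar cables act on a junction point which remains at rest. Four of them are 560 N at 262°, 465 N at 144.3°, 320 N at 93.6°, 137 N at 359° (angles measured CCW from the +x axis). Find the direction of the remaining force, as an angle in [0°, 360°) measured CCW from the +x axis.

Sum the known components: ΣF_x = -338.7 N, ΣF_y = 33.77 N.
For equilibrium the remaining force must supply (−ΣF_x, −ΣF_y) = (338.7, -33.77) N.
Magnitude = √((338.7)² + (-33.77)²) = 340.3 N; direction = atan2(-33.77, 338.7) = 354.3°.

θ ≈ 354°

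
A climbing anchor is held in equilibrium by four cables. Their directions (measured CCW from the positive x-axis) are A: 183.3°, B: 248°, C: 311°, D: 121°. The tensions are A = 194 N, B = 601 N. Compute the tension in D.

T_D ≈ 3970 N

Resolve: ΣF_x = 194 cos 183.3° + 601 cos 248° + T_C cos 311° + T_D cos 121° = 0.
        ΣF_y = 194 sin 183.3° + 601 sin 248° + T_C sin 311° + T_D sin 121° = 0.
The known terms sum to (-418.8, -568.4) N, so 0.6561 T_C − 0.5150 T_D = 418.8 and -0.7547 T_C + 0.8572 T_D = 568.4.
Solving simultaneously: T_C = 3753 N, T_D = 3968 N.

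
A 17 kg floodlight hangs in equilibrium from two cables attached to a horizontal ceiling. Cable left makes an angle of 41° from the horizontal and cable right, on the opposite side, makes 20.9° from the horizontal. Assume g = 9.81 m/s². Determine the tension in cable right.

T_right ≈ 143 N

Weight W = 17 × 9.81 = 166.8 N acts straight down.
Horizontal: T_left cos 41° = T_right cos 20.9°  →  T_left = 1.238 T_right.
Vertical: T_left sin 41° + T_right sin 20.9° = 166.8.
Substituting the horizontal relation into the vertical equation gives 1.169 T_right = 166.8, so T_right = 142.7 N.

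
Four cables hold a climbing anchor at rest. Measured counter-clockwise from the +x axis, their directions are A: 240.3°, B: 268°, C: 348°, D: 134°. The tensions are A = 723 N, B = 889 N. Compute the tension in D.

T_D ≈ 2800 N

Resolve: ΣF_x = 723 cos 240.3° + 889 cos 268° + T_C cos 348° + T_D cos 134° = 0.
        ΣF_y = 723 sin 240.3° + 889 sin 268° + T_C sin 348° + T_D sin 134° = 0.
The known terms sum to (-389.2, -1516) N, so 0.9781 T_C − 0.6947 T_D = 389.2 and -0.2079 T_C + 0.7193 T_D = 1516.
Solving simultaneously: T_C = 2385 N, T_D = 2797 N.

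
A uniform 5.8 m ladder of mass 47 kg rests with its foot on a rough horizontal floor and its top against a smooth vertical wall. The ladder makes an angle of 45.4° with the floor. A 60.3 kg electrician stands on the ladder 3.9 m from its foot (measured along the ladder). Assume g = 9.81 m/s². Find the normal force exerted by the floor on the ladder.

N_floor ≈ 1050 N

ΣF_y = 0: N_floor = 47×9.81 + 60.3×9.81 = 1052.6 N.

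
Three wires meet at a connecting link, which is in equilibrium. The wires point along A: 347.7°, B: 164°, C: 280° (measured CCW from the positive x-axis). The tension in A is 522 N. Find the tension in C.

Resolve: ΣF_x = 522 cos 347.7° + T_B cos 164° + T_C cos 280° = 0.
        ΣF_y = 522 sin 347.7° + T_B sin 164° + T_C sin 280° = 0.
The known terms sum to (510, -111.2) N, so -0.9613 T_B + 0.1736 T_C = -510 and 0.2756 T_B − 0.9848 T_C = 111.2.
Solving simultaneously: T_B = 537.3 N, T_C = 37.48 N.

T_C ≈ 37.5 N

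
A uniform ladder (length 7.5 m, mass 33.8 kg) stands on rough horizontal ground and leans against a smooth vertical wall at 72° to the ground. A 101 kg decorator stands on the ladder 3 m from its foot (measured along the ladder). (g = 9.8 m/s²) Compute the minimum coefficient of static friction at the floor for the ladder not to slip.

ΣF_y = 0: N_floor = 33.8×9.8 + 101×9.8 = 1321 N.
Torques about the foot: N_wall · 7.5 sin 72° = 33.8×9.8×3.75 cos 72° + 101×9.8×3 cos 72° → N_wall = 182.46 N.
ΣF_x = 0: f_floor = N_wall = 182.46 N.
μ_min = f_floor / N_floor = 182.46 / 1321 = 0.1381.

μ_min ≈ 0.138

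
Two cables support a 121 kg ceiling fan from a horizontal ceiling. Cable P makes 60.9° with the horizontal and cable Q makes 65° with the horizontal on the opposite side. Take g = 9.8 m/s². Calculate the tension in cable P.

T_P ≈ 619 N

Weight W = 121 × 9.8 = 1186 N acts straight down.
Horizontal: T_P cos 60.9° = T_Q cos 65°  →  T_Q = 1.151 T_P.
Vertical: T_P sin 60.9° + T_Q sin 65° = 1186.
Substituting the horizontal relation into the vertical equation gives 1.917 T_P = 1186, so T_P = 618.7 N.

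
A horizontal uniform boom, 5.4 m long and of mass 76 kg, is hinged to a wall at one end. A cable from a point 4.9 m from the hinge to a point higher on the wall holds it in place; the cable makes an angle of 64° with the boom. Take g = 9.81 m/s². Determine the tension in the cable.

Take torques about the hinge: T sin 64° · 4.9 = 76×9.81×2.7 = 2013 N·m.
So T = 2013 / (0.8988 × 4.9) = 457.08 N.

T ≈ 457 N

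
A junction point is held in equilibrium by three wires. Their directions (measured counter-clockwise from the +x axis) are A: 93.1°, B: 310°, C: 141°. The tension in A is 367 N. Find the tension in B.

T_B ≈ 1430 N

Resolve: ΣF_x = 367 cos 93.1° + T_B cos 310° + T_C cos 141° = 0.
        ΣF_y = 367 sin 93.1° + T_B sin 310° + T_C sin 141° = 0.
The known terms sum to (-19.85, 366.5) N, so 0.6428 T_B − 0.7771 T_C = 19.85 and -0.7660 T_B + 0.6293 T_C = -366.5.
Solving simultaneously: T_B = 1427 N, T_C = 1155 N.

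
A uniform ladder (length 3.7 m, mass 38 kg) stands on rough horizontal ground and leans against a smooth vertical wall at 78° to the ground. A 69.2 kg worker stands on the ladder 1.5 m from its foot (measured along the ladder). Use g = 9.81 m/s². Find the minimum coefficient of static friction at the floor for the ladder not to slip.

ΣF_y = 0: N_floor = 38×9.81 + 69.2×9.81 = 1051.6 N.
Torques about the foot: N_wall · 3.7 sin 78° = 38×9.81×1.85 cos 78° + 69.2×9.81×1.5 cos 78° → N_wall = 98.116 N.
ΣF_x = 0: f_floor = N_wall = 98.116 N.
μ_min = f_floor / N_floor = 98.116 / 1051.6 = 0.0933.

μ_min ≈ 0.0933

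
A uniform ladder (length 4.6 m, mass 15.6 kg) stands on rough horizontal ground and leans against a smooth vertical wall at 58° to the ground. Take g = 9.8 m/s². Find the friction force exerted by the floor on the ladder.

Torques about the foot: N_wall · 4.6 sin 58° = 15.6×9.8×2.3 cos 58° → N_wall = 47.765 N.
ΣF_x = 0: f_floor = N_wall = 47.765 N.

f ≈ 47.8 N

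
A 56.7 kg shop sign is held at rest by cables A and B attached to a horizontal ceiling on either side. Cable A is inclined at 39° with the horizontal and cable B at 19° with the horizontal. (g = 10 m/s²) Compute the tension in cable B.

T_B ≈ 520 N

Weight W = 56.7 × 10 = 567 N acts straight down.
Horizontal: T_A cos 39° = T_B cos 19°  →  T_A = 1.217 T_B.
Vertical: T_A sin 39° + T_B sin 19° = 567.
Substituting the horizontal relation into the vertical equation gives 1.091 T_B = 567, so T_B = 519.6 N.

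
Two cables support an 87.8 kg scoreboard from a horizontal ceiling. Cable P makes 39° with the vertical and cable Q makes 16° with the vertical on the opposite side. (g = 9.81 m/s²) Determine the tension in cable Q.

Angles from the horizontal: cable P is 90° − 39° = 51°, cable Q is 90° − 16° = 74°.
Weight W = 87.8 × 9.81 = 861.3 N acts straight down.
Horizontal: T_P cos 51° = T_Q cos 74°  →  T_P = 0.438 T_Q.
Vertical: T_P sin 51° + T_Q sin 74° = 861.3.
Substituting the horizontal relation into the vertical equation gives 1.302 T_Q = 861.3, so T_Q = 661.7 N.

T_Q ≈ 662 N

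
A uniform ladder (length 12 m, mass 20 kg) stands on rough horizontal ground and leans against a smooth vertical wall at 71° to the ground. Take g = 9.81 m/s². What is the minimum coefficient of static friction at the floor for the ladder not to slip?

μ_min ≈ 0.172

ΣF_y = 0: N_floor = 20×9.81 = 196.2 N.
Torques about the foot: N_wall · 12 sin 71° = 20×9.81×6 cos 71° → N_wall = 33.779 N.
ΣF_x = 0: f_floor = N_wall = 33.779 N.
μ_min = f_floor / N_floor = 33.779 / 196.2 = 0.1722.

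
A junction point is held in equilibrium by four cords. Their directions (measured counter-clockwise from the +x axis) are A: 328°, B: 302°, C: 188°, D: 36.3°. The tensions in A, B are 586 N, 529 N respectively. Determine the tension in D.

Resolve: ΣF_x = 586 cos 328° + 529 cos 302° + T_C cos 188° + T_D cos 36.3° = 0.
        ΣF_y = 586 sin 328° + 529 sin 302° + T_C sin 188° + T_D sin 36.3° = 0.
The known terms sum to (777.3, -759.2) N, so -0.9903 T_C + 0.8059 T_D = -777.3 and -0.1392 T_C + 0.5920 T_D = 759.2.
Solving simultaneously: T_C = 2261 N, T_D = 1814 N.

T_D ≈ 1810 N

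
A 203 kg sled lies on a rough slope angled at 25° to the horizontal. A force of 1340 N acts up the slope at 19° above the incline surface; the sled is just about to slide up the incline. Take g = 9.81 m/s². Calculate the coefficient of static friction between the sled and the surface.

μ ≈ 0.311

On the verge of sliding up the incline, friction is at its maximum μN and acts down the slope.
Perpendicular to incline: N = W cos 25° − P sin 19° = 1805 − 436.3 = 1369 N.
Along incline: P cos 19° − μN = W sin 25° → μ = −(W sin 25° − P cos 19°) / N = 0.3108.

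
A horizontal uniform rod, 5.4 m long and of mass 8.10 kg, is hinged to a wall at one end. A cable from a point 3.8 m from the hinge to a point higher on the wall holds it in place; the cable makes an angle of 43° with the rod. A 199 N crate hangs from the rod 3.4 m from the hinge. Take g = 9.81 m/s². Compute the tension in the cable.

T ≈ 344 N

Take torques about the hinge: T sin 43° · 3.8 = 8.10×9.81×2.7 + 199×3.4 = 891.14 N·m.
So T = 891.14 / (0.6820 × 3.8) = 343.86 N.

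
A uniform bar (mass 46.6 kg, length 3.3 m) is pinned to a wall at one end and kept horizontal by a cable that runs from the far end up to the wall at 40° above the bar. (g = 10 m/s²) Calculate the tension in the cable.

Take torques about the hinge: T sin 40° · 3.3 = 46.6×10×1.65 = 768.9 N·m.
So T = 768.9 / (0.6428 × 3.3) = 362.48 N.

T ≈ 362 N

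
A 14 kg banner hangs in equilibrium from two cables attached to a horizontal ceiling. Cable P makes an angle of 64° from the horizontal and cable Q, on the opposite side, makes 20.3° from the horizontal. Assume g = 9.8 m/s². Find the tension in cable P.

Weight W = 14 × 9.8 = 137.2 N acts straight down.
Horizontal: T_P cos 64° = T_Q cos 20.3°  →  T_Q = 0.4674 T_P.
Vertical: T_P sin 64° + T_Q sin 20.3° = 137.2.
Substituting the horizontal relation into the vertical equation gives 1.061 T_P = 137.2, so T_P = 129.3 N.

T_P ≈ 129 N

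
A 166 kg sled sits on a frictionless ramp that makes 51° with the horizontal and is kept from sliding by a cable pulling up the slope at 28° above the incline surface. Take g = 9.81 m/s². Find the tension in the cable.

T ≈ 1430 N

Take axes along and perpendicular to the incline. Weight components: W sin 51° = 1266 N down-slope, W cos 51° = 1025 N into the surface.
Along incline: T cos 28° = W sin 51° → T = 1433 N.
Perpendicular: N = W cos 51° − T sin 28° = 351.9 N.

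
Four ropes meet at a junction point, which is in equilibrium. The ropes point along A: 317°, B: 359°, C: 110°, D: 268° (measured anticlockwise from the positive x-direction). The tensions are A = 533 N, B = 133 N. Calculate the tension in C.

T_C ≈ 1430 N

Resolve: ΣF_x = 533 cos 317° + 133 cos 359° + T_C cos 110° + T_D cos 268° = 0.
        ΣF_y = 533 sin 317° + 133 sin 359° + T_C sin 110° + T_D sin 268° = 0.
The known terms sum to (522.8, -365.8) N, so -0.3420 T_C − 0.0349 T_D = -522.8 and 0.9397 T_C − 0.9994 T_D = 365.8.
Solving simultaneously: T_C = 1429 N, T_D = 977.4 N.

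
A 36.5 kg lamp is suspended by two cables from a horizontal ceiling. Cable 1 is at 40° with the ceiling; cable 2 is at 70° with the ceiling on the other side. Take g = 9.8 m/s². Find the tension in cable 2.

T_2 ≈ 292 N

Weight W = 36.5 × 9.8 = 357.7 N acts straight down.
Horizontal: T_1 cos 40° = T_2 cos 70°  →  T_1 = 0.4465 T_2.
Vertical: T_1 sin 40° + T_2 sin 70° = 357.7.
Substituting the horizontal relation into the vertical equation gives 1.227 T_2 = 357.7, so T_2 = 291.6 N.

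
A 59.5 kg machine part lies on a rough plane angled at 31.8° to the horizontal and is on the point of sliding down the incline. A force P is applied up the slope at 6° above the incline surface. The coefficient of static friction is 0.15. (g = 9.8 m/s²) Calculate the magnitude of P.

P ≈ 238 N

On the verge of sliding down the incline, friction equals μN and acts up the slope.
Perpendicular: N + P sin 6° = W cos 31.8° = 495.6 N.
Along incline: P cos 6° + μN = W sin 31.8° with W sin 31.8° = 307.3 N.
Solving the pair for P and N: P = 238 N, N = 470.7 N (and f = μN = 70.6 N).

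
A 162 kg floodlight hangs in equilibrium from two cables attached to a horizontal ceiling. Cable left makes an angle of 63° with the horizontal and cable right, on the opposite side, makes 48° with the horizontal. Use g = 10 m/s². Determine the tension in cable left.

Weight W = 162 × 10 = 1620 N acts straight down.
Horizontal: T_left cos 63° = T_right cos 48°  →  T_right = 0.6785 T_left.
Vertical: T_left sin 63° + T_right sin 48° = 1620.
Substituting the horizontal relation into the vertical equation gives 1.395 T_left = 1620, so T_left = 1161 N.

T_left ≈ 1160 N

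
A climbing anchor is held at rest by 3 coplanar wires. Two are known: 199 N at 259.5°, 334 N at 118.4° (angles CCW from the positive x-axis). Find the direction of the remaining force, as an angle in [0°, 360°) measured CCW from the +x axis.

θ ≈ 333°

Sum the known components: ΣF_x = -195.1 N, ΣF_y = 98.13 N.
For equilibrium the remaining force must supply (−ΣF_x, −ΣF_y) = (195.1, -98.13) N.
Magnitude = √((195.1)² + (-98.13)²) = 218.4 N; direction = atan2(-98.13, 195.1) = 333.3°.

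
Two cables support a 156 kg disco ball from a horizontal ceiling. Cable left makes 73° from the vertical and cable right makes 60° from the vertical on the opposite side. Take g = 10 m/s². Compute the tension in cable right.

T_right ≈ 2040 N

Angles from the horizontal: cable left is 90° − 73° = 17°, cable right is 90° − 60° = 30°.
Weight W = 156 × 10 = 1560 N acts straight down.
Horizontal: T_left cos 17° = T_right cos 30°  →  T_left = 0.9056 T_right.
Vertical: T_left sin 17° + T_right sin 30° = 1560.
Substituting the horizontal relation into the vertical equation gives 0.7648 T_right = 1560, so T_right = 2040 N.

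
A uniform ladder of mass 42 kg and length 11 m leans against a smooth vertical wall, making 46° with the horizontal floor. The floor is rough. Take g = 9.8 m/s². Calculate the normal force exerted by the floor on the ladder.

N_floor ≈ 412 N

ΣF_y = 0: N_floor = 42×9.8 = 411.6 N.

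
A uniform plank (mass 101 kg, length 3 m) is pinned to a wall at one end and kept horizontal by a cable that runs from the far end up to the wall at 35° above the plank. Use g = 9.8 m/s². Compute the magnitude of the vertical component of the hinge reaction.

Take torques about the hinge: T sin 35° · 3 = 101×9.8×1.5 = 1484.7 N·m.
So T = 1484.7 / (0.5736 × 3) = 862.83 N.
ΣF_y = 0: H_y = (101×9.8) − T sin 35° = 989.8 − 494.9 = 494.9 N.

|H_y| ≈ 495 N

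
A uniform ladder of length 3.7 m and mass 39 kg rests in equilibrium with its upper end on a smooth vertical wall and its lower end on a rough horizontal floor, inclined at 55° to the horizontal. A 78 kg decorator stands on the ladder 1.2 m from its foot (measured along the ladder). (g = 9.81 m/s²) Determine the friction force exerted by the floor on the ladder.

f ≈ 308 N

Torques about the foot: N_wall · 3.7 sin 55° = 39×9.81×1.85 cos 55° + 78×9.81×1.2 cos 55° → N_wall = 307.71 N.
ΣF_x = 0: f_floor = N_wall = 307.71 N.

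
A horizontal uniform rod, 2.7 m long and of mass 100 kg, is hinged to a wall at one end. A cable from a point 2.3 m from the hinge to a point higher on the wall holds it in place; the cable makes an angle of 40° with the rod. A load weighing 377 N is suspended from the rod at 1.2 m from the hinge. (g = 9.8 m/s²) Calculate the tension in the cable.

T ≈ 1200 N

Take torques about the hinge: T sin 40° · 2.3 = 100×9.8×1.35 + 377×1.2 = 1775.4 N·m.
So T = 1775.4 / (0.6428 × 2.3) = 1200.9 N.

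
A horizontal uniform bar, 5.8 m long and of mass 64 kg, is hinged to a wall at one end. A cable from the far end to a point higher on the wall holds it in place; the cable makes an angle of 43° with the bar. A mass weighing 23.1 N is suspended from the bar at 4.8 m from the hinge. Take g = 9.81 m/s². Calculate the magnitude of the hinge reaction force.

Take torques about the hinge: T sin 43° · 5.8 = 64×9.81×2.9 + 23.1×4.8 = 1931.6 N·m.
So T = 1931.6 / (0.6820 × 5.8) = 488.33 N.
ΣF_x = 0: H_x = T cos 43° = 357.14 N.
ΣF_y = 0: H_y = (64×9.81 + 23.1) − T sin 43° = 650.94 − 333.04 = 317.9 N.
|H| = √(H_x² + H_y²) = √((357.14)² + (317.9)²) = 478.13 N.

|H| ≈ 478 N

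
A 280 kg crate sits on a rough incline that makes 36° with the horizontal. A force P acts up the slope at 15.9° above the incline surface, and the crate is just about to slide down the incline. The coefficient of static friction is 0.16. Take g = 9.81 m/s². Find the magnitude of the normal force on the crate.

On the verge of sliding down the incline, friction equals μN and acts up the slope.
Perpendicular: N + P sin 15.9° = W cos 36° = 2222 N.
Along incline: P cos 15.9° + μN = W sin 36° with W sin 36° = 1615 N.
Solving the pair for P and N: P = 1372 N, N = 1846 N (and f = μN = 295.4 N).

N ≈ 1850 N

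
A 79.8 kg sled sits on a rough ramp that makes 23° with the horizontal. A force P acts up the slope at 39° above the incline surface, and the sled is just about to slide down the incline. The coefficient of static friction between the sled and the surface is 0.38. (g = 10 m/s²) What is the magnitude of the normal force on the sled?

On the verge of sliding down the incline, friction equals μN and acts up the slope.
Perpendicular: N + P sin 39° = W cos 23° = 734.6 N.
Along incline: P cos 39° + μN = W sin 23° with W sin 23° = 311.8 N.
Solving the pair for P and N: P = 60.72 N, N = 696.3 N (and f = μN = 264.6 N).

N ≈ 696 N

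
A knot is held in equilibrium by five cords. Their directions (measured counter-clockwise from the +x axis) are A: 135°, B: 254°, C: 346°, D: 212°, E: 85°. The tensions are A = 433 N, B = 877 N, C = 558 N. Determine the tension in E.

Resolve: ΣF_x = 433 cos 135° + 877 cos 254° + 558 cos 346° + T_D cos 212° + T_E cos 85° = 0.
        ΣF_y = 433 sin 135° + 877 sin 254° + 558 sin 346° + T_D sin 212° + T_E sin 85° = 0.
The known terms sum to (-6.486, -671.8) N, so -0.8480 T_D + 0.0872 T_E = 6.486 and -0.5299 T_D + 0.9962 T_E = 671.8.
Solving simultaneously: T_D = 65.23 N, T_E = 709.1 N.

T_E ≈ 709 N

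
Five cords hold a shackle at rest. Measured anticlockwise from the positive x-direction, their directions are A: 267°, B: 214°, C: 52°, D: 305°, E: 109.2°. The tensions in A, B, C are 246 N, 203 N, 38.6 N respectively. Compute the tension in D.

T_D ≈ 943 N

Resolve: ΣF_x = 246 cos 267° + 203 cos 214° + 38.6 cos 52° + T_D cos 305° + T_E cos 109.2° = 0.
        ΣF_y = 246 sin 267° + 203 sin 214° + 38.6 sin 52° + T_D sin 305° + T_E sin 109.2° = 0.
The known terms sum to (-157.4, -328.8) N, so 0.5736 T_D − 0.3289 T_E = 157.4 and -0.8192 T_D + 0.9444 T_E = 328.8.
Solving simultaneously: T_D = 943 N, T_E = 1166 N.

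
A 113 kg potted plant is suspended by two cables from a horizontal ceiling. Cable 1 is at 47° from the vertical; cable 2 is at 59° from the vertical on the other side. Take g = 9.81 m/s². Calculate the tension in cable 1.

Angles from the horizontal: cable 1 is 90° − 47° = 43°, cable 2 is 90° − 59° = 31°.
Weight W = 113 × 9.81 = 1109 N acts straight down.
Horizontal: T_1 cos 43° = T_2 cos 31°  →  T_2 = 0.8532 T_1.
Vertical: T_1 sin 43° + T_2 sin 31° = 1109.
Substituting the horizontal relation into the vertical equation gives 1.121 T_1 = 1109, so T_1 = 988.5 N.

T_1 ≈ 988 N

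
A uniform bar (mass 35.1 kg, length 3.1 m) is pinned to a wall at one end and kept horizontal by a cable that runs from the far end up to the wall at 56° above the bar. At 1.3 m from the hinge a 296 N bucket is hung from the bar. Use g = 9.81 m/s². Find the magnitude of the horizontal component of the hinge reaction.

H_x ≈ 200 N

Take torques about the hinge: T sin 56° · 3.1 = 35.1×9.81×1.55 + 296×1.3 = 918.51 N·m.
So T = 918.51 / (0.8290 × 3.1) = 357.4 N.
ΣF_x = 0: H_x = T cos 56° = 199.85 N.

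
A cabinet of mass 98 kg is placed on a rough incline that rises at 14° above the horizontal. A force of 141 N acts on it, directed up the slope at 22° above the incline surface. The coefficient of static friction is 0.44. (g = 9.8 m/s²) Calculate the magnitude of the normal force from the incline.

Axes along / perpendicular to the incline. W sin 14° = 232.3 N down-slope; W cos 14° = 931.9 N into the surface.
Perpendicular: N = W cos 14° − P sin 22° = 931.9 − 52.82 = 879.1 N.
Along incline: P cos 22° + f = W sin 14° (friction acts up-slope) → f = 232.3 − 130.7 = 101.6 N.
|f| = 101.6 N ≤ μN = 386.8 N, so the cabinet is indeed static.

N ≈ 879 N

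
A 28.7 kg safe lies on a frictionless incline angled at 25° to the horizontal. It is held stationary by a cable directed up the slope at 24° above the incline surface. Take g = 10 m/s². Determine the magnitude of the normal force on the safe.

N ≈ 206 N

Take axes along and perpendicular to the incline. Weight components: W sin 25° = 121.3 N down-slope, W cos 25° = 260.1 N into the surface.
Along incline: T cos 24° = W sin 25° → T = 132.8 N.
Perpendicular: N = W cos 25° − T sin 24° = 206.1 N.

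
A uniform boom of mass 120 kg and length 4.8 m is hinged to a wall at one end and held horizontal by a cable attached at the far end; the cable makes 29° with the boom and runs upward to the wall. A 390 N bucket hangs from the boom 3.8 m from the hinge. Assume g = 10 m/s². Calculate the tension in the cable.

T ≈ 1870 N

Take torques about the hinge: T sin 29° · 4.8 = 120×10×2.4 + 390×3.8 = 4362 N·m.
So T = 4362 / (0.4848 × 4.8) = 1874.4 N.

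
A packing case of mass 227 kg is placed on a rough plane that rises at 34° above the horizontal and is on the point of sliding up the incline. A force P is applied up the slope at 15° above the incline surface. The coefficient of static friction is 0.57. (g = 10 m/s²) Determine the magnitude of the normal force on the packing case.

N ≈ 1340 N

On the verge of sliding up the incline, friction equals μN and acts down the slope.
Perpendicular: N + P sin 15° = W cos 34° = 1882 N.
Along incline: P cos 15° = W sin 34° + μN  with W sin 34° = 1269 N.
Solving the pair for P and N: P = 2103 N, N = 1338 N (and f = μN = 762.4 N).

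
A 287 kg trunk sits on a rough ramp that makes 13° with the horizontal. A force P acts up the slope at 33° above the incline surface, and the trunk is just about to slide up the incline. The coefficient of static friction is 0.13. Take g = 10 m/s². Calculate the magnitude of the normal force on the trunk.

On the verge of sliding up the incline, friction equals μN and acts down the slope.
Perpendicular: N + P sin 33° = W cos 13° = 2796 N.
Along incline: P cos 33° = W sin 13° + μN  with W sin 13° = 645.6 N.
Solving the pair for P and N: P = 1110 N, N = 2192 N (and f = μN = 285 N).

N ≈ 2190 N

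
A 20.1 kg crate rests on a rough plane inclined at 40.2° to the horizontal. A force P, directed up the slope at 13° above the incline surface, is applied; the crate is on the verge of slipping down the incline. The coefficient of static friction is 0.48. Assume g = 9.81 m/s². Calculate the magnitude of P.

On the verge of sliding down the incline, friction equals μN and acts up the slope.
Perpendicular: N + P sin 13° = W cos 40.2° = 150.6 N.
Along incline: P cos 13° + μN = W sin 40.2° with W sin 40.2° = 127.3 N.
Solving the pair for P and N: P = 63.46 N, N = 136.3 N (and f = μN = 65.44 N).

P ≈ 63.5 N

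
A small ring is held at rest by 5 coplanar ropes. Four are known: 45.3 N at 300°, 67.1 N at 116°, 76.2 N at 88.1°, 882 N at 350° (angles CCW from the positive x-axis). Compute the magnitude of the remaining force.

Sum the known components: ΣF_x = 864.4 N, ΣF_y = -55.92 N.
For equilibrium the remaining force must supply (−ΣF_x, −ΣF_y) = (-864.4, 55.92) N.
Magnitude = √((-864.4)² + (55.92)²) = 866.2 N; direction = atan2(55.92, -864.4) = 176.3°.

F ≈ 866 N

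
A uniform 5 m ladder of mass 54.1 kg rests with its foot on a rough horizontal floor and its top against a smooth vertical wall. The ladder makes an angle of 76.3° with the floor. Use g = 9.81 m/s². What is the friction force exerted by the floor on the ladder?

f ≈ 64.7 N

Torques about the foot: N_wall · 5 sin 76.3° = 54.1×9.81×2.5 cos 76.3° → N_wall = 64.688 N.
ΣF_x = 0: f_floor = N_wall = 64.688 N.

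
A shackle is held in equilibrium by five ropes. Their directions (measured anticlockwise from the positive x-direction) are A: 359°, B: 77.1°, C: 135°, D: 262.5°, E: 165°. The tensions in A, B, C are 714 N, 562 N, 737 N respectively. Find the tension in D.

T_D ≈ 1110 N

Resolve: ΣF_x = 714 cos 359° + 562 cos 77.1° + 737 cos 135° + T_D cos 262.5° + T_E cos 165° = 0.
        ΣF_y = 714 sin 359° + 562 sin 77.1° + 737 sin 135° + T_D sin 262.5° + T_E sin 165° = 0.
The known terms sum to (318.2, 1056) N, so -0.1305 T_D − 0.9659 T_E = -318.2 and -0.9914 T_D + 0.2588 T_E = -1056.
Solving simultaneously: T_D = 1112 N, T_E = 179.1 N.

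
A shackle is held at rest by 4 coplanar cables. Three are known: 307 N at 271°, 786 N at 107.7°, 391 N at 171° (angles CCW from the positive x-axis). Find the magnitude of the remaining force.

F ≈ 798 N

Sum the known components: ΣF_x = -619.8 N, ΣF_y = 503 N.
For equilibrium the remaining force must supply (−ΣF_x, −ΣF_y) = (619.8, -503) N.
Magnitude = √((619.8)² + (-503)²) = 798.2 N; direction = atan2(-503, 619.8) = 320.9°.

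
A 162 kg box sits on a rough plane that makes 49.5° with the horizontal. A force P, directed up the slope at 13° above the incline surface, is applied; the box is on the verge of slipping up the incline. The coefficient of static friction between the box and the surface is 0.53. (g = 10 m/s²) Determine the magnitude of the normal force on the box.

On the verge of sliding up the incline, friction equals μN and acts down the slope.
Perpendicular: N + P sin 13° = W cos 49.5° = 1052 N.
Along incline: P cos 13° = W sin 49.5° + μN  with W sin 49.5° = 1232 N.
Solving the pair for P and N: P = 1636 N, N = 684 N (and f = μN = 362.5 N).

N ≈ 684 N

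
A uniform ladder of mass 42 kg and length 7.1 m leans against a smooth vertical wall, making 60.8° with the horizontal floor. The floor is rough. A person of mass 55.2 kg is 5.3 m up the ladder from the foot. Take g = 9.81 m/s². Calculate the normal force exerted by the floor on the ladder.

N_floor ≈ 954 N

ΣF_y = 0: N_floor = 42×9.81 + 55.2×9.81 = 953.53 N.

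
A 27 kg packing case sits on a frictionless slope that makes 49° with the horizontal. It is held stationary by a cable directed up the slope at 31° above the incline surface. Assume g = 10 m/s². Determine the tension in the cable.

Take axes along and perpendicular to the incline. Weight components: W sin 49° = 203.8 N down-slope, W cos 49° = 177.1 N into the surface.
Along incline: T cos 31° = W sin 49° → T = 237.7 N.
Perpendicular: N = W cos 49° − T sin 31° = 54.7 N.

T ≈ 238 N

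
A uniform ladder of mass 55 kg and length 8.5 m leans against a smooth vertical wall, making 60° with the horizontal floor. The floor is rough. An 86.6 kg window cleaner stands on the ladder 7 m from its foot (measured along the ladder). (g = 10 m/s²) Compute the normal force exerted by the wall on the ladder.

N_wall ≈ 571 N

Torques about the foot: N_wall · 8.5 sin 60° = 55×10×4.25 cos 60° + 86.6×10×7 cos 60° → N_wall = 570.52 N.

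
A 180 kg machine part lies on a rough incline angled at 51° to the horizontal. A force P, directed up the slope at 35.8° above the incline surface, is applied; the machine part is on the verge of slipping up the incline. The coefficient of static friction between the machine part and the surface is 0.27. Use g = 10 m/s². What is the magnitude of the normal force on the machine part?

N ≈ 104 N

On the verge of sliding up the incline, friction equals μN and acts down the slope.
Perpendicular: N + P sin 35.8° = W cos 51° = 1133 N.
Along incline: P cos 35.8° = W sin 51° + μN  with W sin 51° = 1399 N.
Solving the pair for P and N: P = 1759 N, N = 103.7 N (and f = μN = 28 N).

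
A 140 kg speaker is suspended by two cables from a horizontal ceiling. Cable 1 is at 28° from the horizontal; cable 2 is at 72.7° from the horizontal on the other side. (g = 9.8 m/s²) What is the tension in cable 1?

T_1 ≈ 415 N

Weight W = 140 × 9.8 = 1372 N acts straight down.
Horizontal: T_1 cos 28° = T_2 cos 72.7°  →  T_2 = 2.969 T_1.
Vertical: T_1 sin 28° + T_2 sin 72.7° = 1372.
Substituting the horizontal relation into the vertical equation gives 3.304 T_1 = 1372, so T_1 = 415.2 N.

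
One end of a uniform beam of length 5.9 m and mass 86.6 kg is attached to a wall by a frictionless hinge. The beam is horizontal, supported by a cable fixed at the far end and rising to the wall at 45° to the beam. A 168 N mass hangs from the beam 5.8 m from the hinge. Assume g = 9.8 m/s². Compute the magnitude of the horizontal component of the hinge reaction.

H_x ≈ 589 N

Take torques about the hinge: T sin 45° · 5.9 = 86.6×9.8×2.95 + 168×5.8 = 3478 N·m.
So T = 3478 / (0.7071 × 5.9) = 833.67 N.
ΣF_x = 0: H_x = T cos 45° = 589.49 N.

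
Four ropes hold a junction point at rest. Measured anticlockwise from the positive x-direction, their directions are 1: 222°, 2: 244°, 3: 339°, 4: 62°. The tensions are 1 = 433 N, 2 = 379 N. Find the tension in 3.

Resolve: ΣF_x = 433 cos 222° + 379 cos 244° + T_3 cos 339° + T_4 cos 62° = 0.
        ΣF_y = 433 sin 222° + 379 sin 244° + T_3 sin 339° + T_4 sin 62° = 0.
The known terms sum to (-487.9, -630.4) N, so 0.9336 T_3 + 0.4695 T_4 = 487.9 and -0.3584 T_3 + 0.8829 T_4 = 630.4.
Solving simultaneously: T_3 = 135.9 N, T_4 = 769.1 N.

T_3 ≈ 136 N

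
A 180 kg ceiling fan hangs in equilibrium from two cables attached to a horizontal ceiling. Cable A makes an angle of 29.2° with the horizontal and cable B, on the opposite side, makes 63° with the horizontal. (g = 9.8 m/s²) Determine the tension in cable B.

T_B ≈ 1540 N

Weight W = 180 × 9.8 = 1764 N acts straight down.
Horizontal: T_A cos 29.2° = T_B cos 63°  →  T_A = 0.5201 T_B.
Vertical: T_A sin 29.2° + T_B sin 63° = 1764.
Substituting the horizontal relation into the vertical equation gives 1.145 T_B = 1764, so T_B = 1541 N.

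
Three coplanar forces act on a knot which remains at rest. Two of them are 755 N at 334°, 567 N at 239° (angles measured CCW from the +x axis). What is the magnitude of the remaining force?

Sum the known components: ΣF_x = 386.6 N, ΣF_y = -817 N.
For equilibrium the remaining force must supply (−ΣF_x, −ΣF_y) = (-386.6, 817) N.
Magnitude = √((-386.6)² + (817)²) = 903.8 N; direction = atan2(817, -386.6) = 115.3°.

F ≈ 904 N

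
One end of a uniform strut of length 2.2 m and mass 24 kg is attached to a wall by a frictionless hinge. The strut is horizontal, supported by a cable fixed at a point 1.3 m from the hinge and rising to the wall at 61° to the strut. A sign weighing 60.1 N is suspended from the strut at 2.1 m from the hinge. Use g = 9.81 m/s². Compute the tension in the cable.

Take torques about the hinge: T sin 61° · 1.3 = 24×9.81×1.1 + 60.1×2.1 = 385.19 N·m.
So T = 385.19 / (0.8746 × 1.3) = 338.78 N.

T ≈ 339 N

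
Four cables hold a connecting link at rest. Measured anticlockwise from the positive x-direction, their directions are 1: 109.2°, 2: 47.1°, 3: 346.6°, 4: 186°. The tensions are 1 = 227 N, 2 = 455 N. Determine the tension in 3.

Resolve: ΣF_x = 227 cos 109.2° + 455 cos 47.1° + T_3 cos 346.6° + T_4 cos 186° = 0.
        ΣF_y = 227 sin 109.2° + 455 sin 47.1° + T_3 sin 346.6° + T_4 sin 186° = 0.
The known terms sum to (235.1, 547.7) N, so 0.9728 T_3 − 0.9945 T_4 = -235.1 and -0.2317 T_3 − 0.1045 T_4 = -547.7.
Solving simultaneously: T_3 = 1566 N, T_4 = 1768 N.

T_3 ≈ 1570 N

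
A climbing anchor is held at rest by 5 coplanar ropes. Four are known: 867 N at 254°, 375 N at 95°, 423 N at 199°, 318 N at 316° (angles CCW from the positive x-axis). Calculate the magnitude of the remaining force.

Sum the known components: ΣF_x = -442.9 N, ΣF_y = -818.5 N.
For equilibrium the remaining force must supply (−ΣF_x, −ΣF_y) = (442.9, 818.5) N.
Magnitude = √((442.9)² + (818.5)²) = 930.6 N; direction = atan2(818.5, 442.9) = 61.6°.

F ≈ 931 N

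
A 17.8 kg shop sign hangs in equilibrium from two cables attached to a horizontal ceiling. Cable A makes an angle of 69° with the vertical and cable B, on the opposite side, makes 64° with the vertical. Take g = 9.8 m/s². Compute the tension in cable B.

Angles from the horizontal: cable A is 90° − 69° = 21°, cable B is 90° − 64° = 26°.
Weight W = 17.8 × 9.8 = 174.4 N acts straight down.
Horizontal: T_A cos 21° = T_B cos 26°  →  T_A = 0.9627 T_B.
Vertical: T_A sin 21° + T_B sin 26° = 174.4.
Substituting the horizontal relation into the vertical equation gives 0.7834 T_B = 174.4, so T_B = 222.7 N.

T_B ≈ 223 N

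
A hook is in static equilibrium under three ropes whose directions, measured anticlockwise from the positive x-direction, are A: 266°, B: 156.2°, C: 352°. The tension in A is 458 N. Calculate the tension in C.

T_C ≈ 1580 N

Resolve: ΣF_x = 458 cos 266° + T_B cos 156.2° + T_C cos 352° = 0.
        ΣF_y = 458 sin 266° + T_B sin 156.2° + T_C sin 352° = 0.
The known terms sum to (-31.95, -456.9) N, so -0.9150 T_B + 0.9903 T_C = 31.95 and 0.4035 T_B − 0.1392 T_C = 456.9.
Solving simultaneously: T_B = 1678 N, T_C = 1583 N.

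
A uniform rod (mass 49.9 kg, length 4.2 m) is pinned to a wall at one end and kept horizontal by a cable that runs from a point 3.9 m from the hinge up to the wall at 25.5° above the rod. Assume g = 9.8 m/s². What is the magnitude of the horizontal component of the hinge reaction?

H_x ≈ 552 N

Take torques about the hinge: T sin 25.5° · 3.9 = 49.9×9.8×2.1 = 1026.9 N·m.
So T = 1026.9 / (0.4305 × 3.9) = 611.64 N.
ΣF_x = 0: H_x = T cos 25.5° = 552.06 N.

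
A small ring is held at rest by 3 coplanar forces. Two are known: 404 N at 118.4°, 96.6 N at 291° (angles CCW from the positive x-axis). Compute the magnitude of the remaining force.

Sum the known components: ΣF_x = -157.5 N, ΣF_y = 265.2 N.
For equilibrium the remaining force must supply (−ΣF_x, −ΣF_y) = (157.5, -265.2) N.
Magnitude = √((157.5)² + (-265.2)²) = 308.5 N; direction = atan2(-265.2, 157.5) = 300.7°.

F ≈ 308 N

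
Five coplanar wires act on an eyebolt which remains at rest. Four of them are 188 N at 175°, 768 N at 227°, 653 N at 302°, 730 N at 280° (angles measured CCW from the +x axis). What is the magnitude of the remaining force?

Sum the known components: ΣF_x = -238.3 N, ΣF_y = -1818 N.
For equilibrium the remaining force must supply (−ΣF_x, −ΣF_y) = (238.3, 1818) N.
Magnitude = √((238.3)² + (1818)²) = 1834 N; direction = atan2(1818, 238.3) = 82.5°.

F ≈ 1830 N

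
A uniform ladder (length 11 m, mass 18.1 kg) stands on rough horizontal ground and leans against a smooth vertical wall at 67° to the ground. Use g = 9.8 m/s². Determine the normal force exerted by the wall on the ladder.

N_wall ≈ 37.6 N

Torques about the foot: N_wall · 11 sin 67° = 18.1×9.8×5.5 cos 67° → N_wall = 37.647 N.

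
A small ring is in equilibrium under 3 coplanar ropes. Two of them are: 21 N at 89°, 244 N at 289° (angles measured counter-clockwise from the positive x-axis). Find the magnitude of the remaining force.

F ≈ 224 N

Sum the known components: ΣF_x = 79.81 N, ΣF_y = -209.7 N.
For equilibrium the remaining force must supply (−ΣF_x, −ΣF_y) = (-79.81, 209.7) N.
Magnitude = √((-79.81)² + (209.7)²) = 224.4 N; direction = atan2(209.7, -79.81) = 110.8°.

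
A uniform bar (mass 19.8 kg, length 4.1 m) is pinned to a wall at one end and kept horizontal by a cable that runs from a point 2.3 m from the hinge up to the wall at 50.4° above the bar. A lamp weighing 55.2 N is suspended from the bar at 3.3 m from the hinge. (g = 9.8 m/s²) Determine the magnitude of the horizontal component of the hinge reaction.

H_x ≈ 209 N

Take torques about the hinge: T sin 50.4° · 2.3 = 19.8×9.8×2.05 + 55.2×3.3 = 579.94 N·m.
So T = 579.94 / (0.7705 × 2.3) = 327.25 N.
ΣF_x = 0: H_x = T cos 50.4° = 208.6 N.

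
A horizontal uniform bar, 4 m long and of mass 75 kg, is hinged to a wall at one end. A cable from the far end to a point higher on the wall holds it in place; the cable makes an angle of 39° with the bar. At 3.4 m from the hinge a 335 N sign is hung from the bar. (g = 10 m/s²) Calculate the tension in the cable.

Take torques about the hinge: T sin 39° · 4 = 75×10×2 + 335×3.4 = 2639 N·m.
So T = 2639 / (0.6293 × 4) = 1048.4 N.

T ≈ 1050 N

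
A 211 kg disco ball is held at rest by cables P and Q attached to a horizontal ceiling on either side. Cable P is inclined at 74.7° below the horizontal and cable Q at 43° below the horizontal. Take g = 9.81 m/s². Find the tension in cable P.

T_P ≈ 1710 N

Weight W = 211 × 9.81 = 2070 N acts straight down.
Horizontal: T_P cos 74.7° = T_Q cos 43°  →  T_Q = 0.3608 T_P.
Vertical: T_P sin 74.7° + T_Q sin 43° = 2070.
Substituting the horizontal relation into the vertical equation gives 1.211 T_P = 2070, so T_P = 1710 N.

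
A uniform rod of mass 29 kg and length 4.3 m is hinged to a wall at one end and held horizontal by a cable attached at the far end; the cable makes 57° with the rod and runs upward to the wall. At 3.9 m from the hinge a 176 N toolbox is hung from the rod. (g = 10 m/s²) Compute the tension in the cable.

Take torques about the hinge: T sin 57° · 4.3 = 29×10×2.15 + 176×3.9 = 1309.9 N·m.
So T = 1309.9 / (0.8387 × 4.3) = 363.23 N.

T ≈ 363 N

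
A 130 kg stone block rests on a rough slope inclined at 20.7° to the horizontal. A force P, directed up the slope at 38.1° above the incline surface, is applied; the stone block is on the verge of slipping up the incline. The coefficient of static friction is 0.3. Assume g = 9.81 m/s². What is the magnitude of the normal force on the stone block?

On the verge of sliding up the incline, friction equals μN and acts down the slope.
Perpendicular: N + P sin 38.1° = W cos 20.7° = 1193 N.
Along incline: P cos 38.1° = W sin 20.7° + μN  with W sin 20.7° = 450.8 N.
Solving the pair for P and N: P = 831.9 N, N = 679.6 N (and f = μN = 203.9 N).

N ≈ 680 N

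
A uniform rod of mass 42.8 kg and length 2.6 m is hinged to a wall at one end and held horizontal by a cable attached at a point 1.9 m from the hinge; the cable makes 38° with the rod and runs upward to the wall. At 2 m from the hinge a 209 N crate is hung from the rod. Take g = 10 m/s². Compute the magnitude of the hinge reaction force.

Take torques about the hinge: T sin 38° · 1.9 = 42.8×10×1.3 + 209×2 = 974.4 N·m.
So T = 974.4 / (0.6157 × 1.9) = 832.99 N.
ΣF_x = 0: H_x = T cos 38° = 656.41 N.
ΣF_y = 0: H_y = (42.8×10 + 209) − T sin 38° = 637 − 512.84 = 124.16 N.
|H| = √(H_x² + H_y²) = √((656.41)² + (124.16)²) = 668.05 N.

|H| ≈ 668 N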